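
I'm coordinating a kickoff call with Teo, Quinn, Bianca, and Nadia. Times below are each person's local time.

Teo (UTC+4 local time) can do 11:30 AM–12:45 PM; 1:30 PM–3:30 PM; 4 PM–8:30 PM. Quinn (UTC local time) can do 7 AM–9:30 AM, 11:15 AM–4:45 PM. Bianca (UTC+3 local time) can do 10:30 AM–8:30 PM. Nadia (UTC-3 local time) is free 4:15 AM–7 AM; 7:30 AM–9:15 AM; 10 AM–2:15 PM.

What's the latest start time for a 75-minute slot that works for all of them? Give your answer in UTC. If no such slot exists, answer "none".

Teo in UTC: 07:30-08:45, 09:30-11:30, 12:00-16:30 (subtract 4h to convert from UTC+4).
Quinn in UTC: 07:00-09:30, 11:15-16:45.
Bianca in UTC: 07:30-17:30 (subtract 3h to convert from UTC+3).
Nadia in UTC: 07:15-10:00, 10:30-12:15, 13:00-17:15 (add 3h to convert from UTC-3).
Teo ∩ Quinn: 07:30-08:45, 11:15-11:30, 12:00-16:30.
Teo ∩ Quinn ∩ Bianca: 07:30-08:45, 11:15-11:30, 12:00-16:30.
Teo ∩ Quinn ∩ Bianca ∩ Nadia: 07:30-08:45, 11:15-11:30, 12:00-12:15, 13:00-16:30.
The last common window of at least 75 minutes is 13:00-16:30; a 75-minute meeting can start as late as 15:15 and still end by 16:30.

15:15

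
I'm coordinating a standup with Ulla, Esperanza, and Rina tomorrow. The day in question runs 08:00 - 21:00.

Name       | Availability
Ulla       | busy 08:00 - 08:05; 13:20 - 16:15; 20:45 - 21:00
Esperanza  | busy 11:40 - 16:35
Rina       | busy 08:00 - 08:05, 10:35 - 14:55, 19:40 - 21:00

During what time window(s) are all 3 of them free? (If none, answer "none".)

08:05-10:35, 16:35-19:40

Ulla free: 08:05-13:20, 16:15-20:45 (invert busy blocks within the working day).
Esperanza free: 08:00-11:40, 16:35-21:00 (invert busy blocks within the working day).
Rina free: 08:05-10:35, 14:55-19:40 (invert busy blocks within the working day).
Ulla ∩ Esperanza: 08:05-11:40, 16:35-20:45.
Ulla ∩ Esperanza ∩ Rina: 08:05-10:35, 16:35-19:40.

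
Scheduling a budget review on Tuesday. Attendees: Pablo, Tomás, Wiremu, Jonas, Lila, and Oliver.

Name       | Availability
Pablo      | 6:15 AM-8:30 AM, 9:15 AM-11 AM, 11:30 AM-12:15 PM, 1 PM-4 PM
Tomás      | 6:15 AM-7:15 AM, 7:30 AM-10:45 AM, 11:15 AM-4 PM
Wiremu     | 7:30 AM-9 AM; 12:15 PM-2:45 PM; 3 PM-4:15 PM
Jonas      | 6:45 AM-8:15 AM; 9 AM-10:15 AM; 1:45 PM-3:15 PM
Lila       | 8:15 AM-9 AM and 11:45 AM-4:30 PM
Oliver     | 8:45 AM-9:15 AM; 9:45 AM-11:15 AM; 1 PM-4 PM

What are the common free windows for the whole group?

Pablo ∩ Tomás: 06:15-07:15, 07:30-08:30, 09:15-10:45, 11:30-12:15, 13:00-16:00.
Pablo ∩ Tomás ∩ Wiremu: 07:30-08:30, 13:00-14:45, 15:00-16:00.
Pablo ∩ Tomás ∩ Wiremu ∩ Jonas: 07:30-08:15, 13:45-14:45, 15:00-15:15.
Pablo ∩ Tomás ∩ Wiremu ∩ Jonas ∩ Lila: 13:45-14:45, 15:00-15:15.
Pablo ∩ Tomás ∩ Wiremu ∩ Jonas ∩ Lila ∩ Oliver: 13:45-14:45, 15:00-15:15.

13:45-14:45, 15:00-15:15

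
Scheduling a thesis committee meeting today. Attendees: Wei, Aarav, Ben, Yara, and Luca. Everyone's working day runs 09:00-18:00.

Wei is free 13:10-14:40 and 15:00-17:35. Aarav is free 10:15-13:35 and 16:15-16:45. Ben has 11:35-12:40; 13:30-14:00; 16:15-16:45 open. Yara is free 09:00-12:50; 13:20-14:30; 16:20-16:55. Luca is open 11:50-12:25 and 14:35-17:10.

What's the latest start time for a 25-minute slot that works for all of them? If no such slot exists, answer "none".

Wei ∩ Aarav: 13:10-13:35, 16:15-16:45.
Wei ∩ Aarav ∩ Ben: 13:30-13:35, 16:15-16:45.
Wei ∩ Aarav ∩ Ben ∩ Yara: 13:30-13:35, 16:20-16:45.
Wei ∩ Aarav ∩ Ben ∩ Yara ∩ Luca: 16:20-16:45.
The last common window of at least 25 minutes is 16:20-16:45; a 25-minute meeting can start as late as 16:20 and still end by 16:45.

16:20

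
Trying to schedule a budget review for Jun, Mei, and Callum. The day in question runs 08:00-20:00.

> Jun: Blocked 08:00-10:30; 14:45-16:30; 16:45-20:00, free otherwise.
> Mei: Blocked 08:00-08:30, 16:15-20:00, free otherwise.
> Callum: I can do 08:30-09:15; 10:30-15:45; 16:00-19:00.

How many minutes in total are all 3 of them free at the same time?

255

Jun free: 10:30-14:45, 16:30-16:45 (invert busy blocks within the working day).
Mei free: 08:30-16:15 (invert busy blocks within the working day).
Callum free: 08:30-09:15, 10:30-15:45, 16:00-19:00.
Jun ∩ Mei: 10:30-14:45.
Jun ∩ Mei ∩ Callum: 10:30-14:45.
So the common availability across everyone is 10:30-14:45.
That's a single block of 255 minutes.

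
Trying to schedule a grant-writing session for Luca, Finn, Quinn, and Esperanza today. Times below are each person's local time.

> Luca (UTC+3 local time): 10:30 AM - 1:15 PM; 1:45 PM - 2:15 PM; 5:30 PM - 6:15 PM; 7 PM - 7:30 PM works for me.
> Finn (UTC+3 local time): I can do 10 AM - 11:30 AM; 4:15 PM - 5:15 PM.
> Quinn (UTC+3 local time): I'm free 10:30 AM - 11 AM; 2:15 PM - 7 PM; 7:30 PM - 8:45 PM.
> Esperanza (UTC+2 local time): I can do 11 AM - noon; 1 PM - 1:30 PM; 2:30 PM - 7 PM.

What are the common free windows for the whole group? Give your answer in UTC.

none

Luca in UTC: 07:30-10:15, 10:45-11:15, 14:30-15:15, 16:00-16:30 (subtract 3h to convert from UTC+3).
Finn in UTC: 07:00-08:30, 13:15-14:15 (subtract 3h to convert from UTC+3).
Quinn in UTC: 07:30-08:00, 11:15-16:00, 16:30-17:45 (subtract 3h to convert from UTC+3).
Esperanza in UTC: 09:00-10:00, 11:00-11:30, 12:30-17:00 (subtract 2h to convert from UTC+2).
Luca ∩ Finn: 07:30-08:30.
Luca ∩ Finn ∩ Quinn: 07:30-08:00.
Luca ∩ Finn ∩ Quinn ∩ Esperanza: ∅.
There is no time when everyone is free.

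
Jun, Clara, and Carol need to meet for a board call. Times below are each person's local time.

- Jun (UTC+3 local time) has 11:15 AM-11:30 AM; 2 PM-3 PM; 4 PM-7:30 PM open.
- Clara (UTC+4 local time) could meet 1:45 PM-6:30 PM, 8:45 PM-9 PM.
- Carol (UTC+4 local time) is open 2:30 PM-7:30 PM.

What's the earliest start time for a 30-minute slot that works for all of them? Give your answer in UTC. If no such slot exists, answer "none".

Jun in UTC: 08:15-08:30, 11:00-12:00, 13:00-16:30 (subtract 3h to convert from UTC+3).
Clara in UTC: 09:45-14:30, 16:45-17:00 (subtract 4h to convert from UTC+4).
Carol in UTC: 10:30-15:30 (subtract 4h to convert from UTC+4).
Jun ∩ Clara: 11:00-12:00, 13:00-14:30.
Jun ∩ Clara ∩ Carol: 11:00-12:00, 13:00-14:30.
So the common availability across everyone is 11:00-12:00, 13:00-14:30.
The first common window of at least 30 minutes is 11:00-12:00, so the earliest start is 11:00.

11:00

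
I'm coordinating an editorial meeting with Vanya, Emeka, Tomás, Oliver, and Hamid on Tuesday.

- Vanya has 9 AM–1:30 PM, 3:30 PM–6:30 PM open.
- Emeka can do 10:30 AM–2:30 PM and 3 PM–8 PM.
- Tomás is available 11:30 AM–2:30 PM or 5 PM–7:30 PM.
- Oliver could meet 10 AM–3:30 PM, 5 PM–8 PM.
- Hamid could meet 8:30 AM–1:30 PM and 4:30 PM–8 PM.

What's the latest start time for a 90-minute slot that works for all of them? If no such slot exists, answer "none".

17:00

Vanya ∩ Emeka: 10:30-13:30, 15:30-18:30.
Vanya ∩ Emeka ∩ Tomás: 11:30-13:30, 17:00-18:30.
Vanya ∩ Emeka ∩ Tomás ∩ Oliver: 11:30-13:30, 17:00-18:30.
Vanya ∩ Emeka ∩ Tomás ∩ Oliver ∩ Hamid: 11:30-13:30, 17:00-18:30.
Those are the intersection windows.
The last common window of at least 90 minutes is 17:00-18:30; a 90-minute meeting can start as late as 17:00 and still end by 18:30.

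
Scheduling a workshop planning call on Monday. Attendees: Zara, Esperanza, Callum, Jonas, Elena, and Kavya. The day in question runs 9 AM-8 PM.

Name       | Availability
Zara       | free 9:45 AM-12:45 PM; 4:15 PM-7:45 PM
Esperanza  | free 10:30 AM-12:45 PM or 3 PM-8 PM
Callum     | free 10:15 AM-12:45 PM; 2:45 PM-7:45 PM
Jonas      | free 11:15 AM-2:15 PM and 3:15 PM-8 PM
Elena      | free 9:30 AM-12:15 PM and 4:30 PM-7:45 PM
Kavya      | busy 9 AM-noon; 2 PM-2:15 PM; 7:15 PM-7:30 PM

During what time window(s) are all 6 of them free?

12:00-12:15, 16:30-19:15, 19:30-19:45

Zara free: 09:45-12:45, 16:15-19:45.
Esperanza free: 10:30-12:45, 15:00-20:00.
Callum free: 10:15-12:45, 14:45-19:45.
Jonas free: 11:15-14:15, 15:15-20:00.
Elena free: 09:30-12:15, 16:30-19:45.
Kavya free: 12:00-14:00, 14:15-19:15, 19:30-20:00 (invert busy blocks within the working day).
Zara ∩ Esperanza: 10:30-12:45, 16:15-19:45.
Zara ∩ Esperanza ∩ Callum: 10:30-12:45, 16:15-19:45.
Zara ∩ Esperanza ∩ Callum ∩ Jonas: 11:15-12:45, 16:15-19:45.
Zara ∩ Esperanza ∩ Callum ∩ Jonas ∩ Elena: 11:15-12:15, 16:30-19:45.
Zara ∩ Esperanza ∩ Callum ∩ Jonas ∩ Elena ∩ Kavya: 12:00-12:15, 16:30-19:15, 19:30-19:45.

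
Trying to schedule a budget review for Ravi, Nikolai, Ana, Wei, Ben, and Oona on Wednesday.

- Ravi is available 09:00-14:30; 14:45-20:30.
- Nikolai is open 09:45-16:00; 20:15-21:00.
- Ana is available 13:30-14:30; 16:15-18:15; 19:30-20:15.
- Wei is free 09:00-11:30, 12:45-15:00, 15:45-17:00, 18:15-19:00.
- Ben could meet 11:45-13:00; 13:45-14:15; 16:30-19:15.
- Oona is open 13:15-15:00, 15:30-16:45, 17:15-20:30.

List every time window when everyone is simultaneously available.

13:45-14:15

Ravi ∩ Nikolai: 09:45-14:30, 14:45-16:00, 20:15-20:30.
Ravi ∩ Nikolai ∩ Ana: 13:30-14:30.
Ravi ∩ Nikolai ∩ Ana ∩ Wei: 13:30-14:30.
Ravi ∩ Nikolai ∩ Ana ∩ Wei ∩ Ben: 13:45-14:15.
Ravi ∩ Nikolai ∩ Ana ∩ Wei ∩ Ben ∩ Oona: 13:45-14:15.
Those are the intersection windows.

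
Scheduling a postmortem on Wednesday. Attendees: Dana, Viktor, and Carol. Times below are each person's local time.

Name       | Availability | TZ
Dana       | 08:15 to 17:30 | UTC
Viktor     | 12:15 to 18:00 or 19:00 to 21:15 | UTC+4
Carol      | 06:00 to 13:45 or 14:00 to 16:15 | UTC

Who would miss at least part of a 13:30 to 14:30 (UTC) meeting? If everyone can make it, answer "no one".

Dana in UTC: 08:15-17:30.
Viktor in UTC: 08:15-14:00, 15:00-17:15 (subtract 4h to convert from UTC+4).
Carol in UTC: 06:00-13:45, 14:00-16:15.
Dana: free for 13:30-14:30. Viktor: not fully free for 13:30-14:30. Carol: not fully free for 13:30-14:30.

Carol, Viktor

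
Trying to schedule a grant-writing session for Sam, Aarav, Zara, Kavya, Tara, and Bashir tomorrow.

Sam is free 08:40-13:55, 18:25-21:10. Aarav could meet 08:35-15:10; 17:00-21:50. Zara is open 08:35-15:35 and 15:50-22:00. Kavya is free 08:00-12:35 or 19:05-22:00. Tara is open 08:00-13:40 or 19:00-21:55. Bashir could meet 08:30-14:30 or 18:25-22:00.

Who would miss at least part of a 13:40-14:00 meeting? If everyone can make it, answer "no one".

Kavya, Sam, Tara

Sam: not fully free for 13:40-14:00. Aarav: free for 13:40-14:00. Zara: free for 13:40-14:00. Kavya: not fully free for 13:40-14:00. Tara: not fully free for 13:40-14:00. Bashir: free for 13:40-14:00.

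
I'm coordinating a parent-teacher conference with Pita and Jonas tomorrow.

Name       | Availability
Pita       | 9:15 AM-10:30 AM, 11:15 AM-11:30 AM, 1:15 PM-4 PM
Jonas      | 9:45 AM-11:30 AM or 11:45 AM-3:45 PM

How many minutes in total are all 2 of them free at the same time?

210

Pita ∩ Jonas: 09:45-10:30, 11:15-11:30, 13:15-15:45.
Summing the common windows: 45 + 15 + 150 = 210 minutes.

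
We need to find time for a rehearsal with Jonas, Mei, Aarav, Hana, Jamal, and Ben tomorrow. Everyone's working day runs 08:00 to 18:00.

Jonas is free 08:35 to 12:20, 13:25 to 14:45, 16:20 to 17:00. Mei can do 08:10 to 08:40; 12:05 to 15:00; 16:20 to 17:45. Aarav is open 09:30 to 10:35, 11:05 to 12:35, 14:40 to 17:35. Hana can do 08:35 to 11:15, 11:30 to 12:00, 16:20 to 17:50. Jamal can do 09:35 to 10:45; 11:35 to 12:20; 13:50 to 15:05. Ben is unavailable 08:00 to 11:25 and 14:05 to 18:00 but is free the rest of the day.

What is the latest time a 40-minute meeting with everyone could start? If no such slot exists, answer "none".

Jonas free: 08:35-12:20, 13:25-14:45, 16:20-17:00.
Mei free: 08:10-08:40, 12:05-15:00, 16:20-17:45.
Aarav free: 09:30-10:35, 11:05-12:35, 14:40-17:35.
Hana free: 08:35-11:15, 11:30-12:00, 16:20-17:50.
Jamal free: 09:35-10:45, 11:35-12:20, 13:50-15:05.
Ben free: 11:25-14:05 (invert busy blocks within the working day).
Jonas ∩ Mei: 08:35-08:40, 12:05-12:20, 13:25-14:45, 16:20-17:00.
Jonas ∩ Mei ∩ Aarav: 12:05-12:20, 14:40-14:45, 16:20-17:00.
Jonas ∩ Mei ∩ Aarav ∩ Hana: 16:20-17:00.
Jonas ∩ Mei ∩ Aarav ∩ Hana ∩ Jamal: ∅.
Jonas ∩ Mei ∩ Aarav ∩ Hana ∩ Jamal ∩ Ben: ∅.
There is no time when everyone is free.
No common window is at least 40 minutes long.

none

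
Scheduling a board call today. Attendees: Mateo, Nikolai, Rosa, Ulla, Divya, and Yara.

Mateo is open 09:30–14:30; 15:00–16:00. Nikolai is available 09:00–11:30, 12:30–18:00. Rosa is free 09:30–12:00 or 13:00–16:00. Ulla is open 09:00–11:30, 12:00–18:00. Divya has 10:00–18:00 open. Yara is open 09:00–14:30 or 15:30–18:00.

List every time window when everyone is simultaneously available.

10:00-11:30, 13:00-14:30, 15:30-16:00

Mateo ∩ Nikolai: 09:30-11:30, 12:30-14:30, 15:00-16:00.
Mateo ∩ Nikolai ∩ Rosa: 09:30-11:30, 13:00-14:30, 15:00-16:00.
Mateo ∩ Nikolai ∩ Rosa ∩ Ulla: 09:30-11:30, 13:00-14:30, 15:00-16:00.
Mateo ∩ Nikolai ∩ Rosa ∩ Ulla ∩ Divya: 10:00-11:30, 13:00-14:30, 15:00-16:00.
Mateo ∩ Nikolai ∩ Rosa ∩ Ulla ∩ Divya ∩ Yara: 10:00-11:30, 13:00-14:30, 15:30-16:00.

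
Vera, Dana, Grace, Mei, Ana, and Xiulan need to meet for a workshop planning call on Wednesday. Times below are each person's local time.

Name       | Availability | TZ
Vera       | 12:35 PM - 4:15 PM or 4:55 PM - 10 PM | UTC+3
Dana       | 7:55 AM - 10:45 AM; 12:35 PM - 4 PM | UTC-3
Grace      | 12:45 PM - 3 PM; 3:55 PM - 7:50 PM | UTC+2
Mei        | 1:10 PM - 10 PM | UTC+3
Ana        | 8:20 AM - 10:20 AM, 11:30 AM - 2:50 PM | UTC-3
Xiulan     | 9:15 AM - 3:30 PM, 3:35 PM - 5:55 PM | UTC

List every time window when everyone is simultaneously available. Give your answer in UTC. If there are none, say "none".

11:20-13:00, 15:35-17:50

Vera in UTC: 09:35-13:15, 13:55-19:00 (subtract 3h to convert from UTC+3).
Dana in UTC: 10:55-13:45, 15:35-19:00 (add 3h to convert from UTC-3).
Grace in UTC: 10:45-13:00, 13:55-17:50 (subtract 2h to convert from UTC+2).
Mei in UTC: 10:10-19:00 (subtract 3h to convert from UTC+3).
Ana in UTC: 11:20-13:20, 14:30-17:50 (add 3h to convert from UTC-3).
Xiulan in UTC: 09:15-15:30, 15:35-17:55.
Vera ∩ Dana: 10:55-13:15, 15:35-19:00.
Vera ∩ Dana ∩ Grace: 10:55-13:00, 15:35-17:50.
Vera ∩ Dana ∩ Grace ∩ Mei: 10:55-13:00, 15:35-17:50.
Vera ∩ Dana ∩ Grace ∩ Mei ∩ Ana: 11:20-13:00, 15:35-17:50.
Vera ∩ Dana ∩ Grace ∩ Mei ∩ Ana ∩ Xiulan: 11:20-13:00, 15:35-17:50.
So the common availability across everyone is 11:20-13:00, 15:35-17:50.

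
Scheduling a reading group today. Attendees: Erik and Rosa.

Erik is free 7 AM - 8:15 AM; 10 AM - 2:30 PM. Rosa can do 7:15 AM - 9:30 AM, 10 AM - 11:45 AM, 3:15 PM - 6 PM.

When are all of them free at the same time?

07:15-08:15, 10:00-11:45

Erik ∩ Rosa: 07:15-08:15, 10:00-11:45.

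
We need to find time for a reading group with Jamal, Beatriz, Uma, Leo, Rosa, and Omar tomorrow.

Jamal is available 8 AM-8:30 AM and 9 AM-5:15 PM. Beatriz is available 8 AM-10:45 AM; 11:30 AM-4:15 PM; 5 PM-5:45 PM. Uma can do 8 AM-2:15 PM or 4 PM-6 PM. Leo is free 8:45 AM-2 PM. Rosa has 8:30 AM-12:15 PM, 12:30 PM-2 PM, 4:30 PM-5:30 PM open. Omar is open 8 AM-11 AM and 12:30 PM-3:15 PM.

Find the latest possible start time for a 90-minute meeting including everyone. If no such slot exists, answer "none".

Jamal ∩ Beatriz: 08:00-08:30, 09:00-10:45, 11:30-16:15, 17:00-17:15.
Jamal ∩ Beatriz ∩ Uma: 08:00-08:30, 09:00-10:45, 11:30-14:15, 16:00-16:15, 17:00-17:15.
Jamal ∩ Beatriz ∩ Uma ∩ Leo: 09:00-10:45, 11:30-14:00.
Jamal ∩ Beatriz ∩ Uma ∩ Leo ∩ Rosa: 09:00-10:45, 11:30-12:15, 12:30-14:00.
Jamal ∩ Beatriz ∩ Uma ∩ Leo ∩ Rosa ∩ Omar: 09:00-10:45, 12:30-14:00.
The last common window of at least 90 minutes is 12:30-14:00; a 90-minute meeting can start as late as 12:30 and still end by 14:00.

12:30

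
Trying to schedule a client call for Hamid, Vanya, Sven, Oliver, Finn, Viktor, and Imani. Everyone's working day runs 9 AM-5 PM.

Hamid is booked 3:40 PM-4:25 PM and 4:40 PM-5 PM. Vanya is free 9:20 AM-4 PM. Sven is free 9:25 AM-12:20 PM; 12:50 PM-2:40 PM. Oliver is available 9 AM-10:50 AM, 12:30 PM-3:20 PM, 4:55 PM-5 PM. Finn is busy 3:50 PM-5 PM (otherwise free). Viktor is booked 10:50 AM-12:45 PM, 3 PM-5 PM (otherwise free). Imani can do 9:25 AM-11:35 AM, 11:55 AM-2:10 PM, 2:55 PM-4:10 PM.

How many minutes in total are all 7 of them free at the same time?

Hamid free: 09:00-15:40, 16:25-16:40 (invert busy blocks within the working day).
Vanya free: 09:20-16:00.
Sven free: 09:25-12:20, 12:50-14:40.
Oliver free: 09:00-10:50, 12:30-15:20, 16:55-17:00.
Finn free: 09:00-15:50 (invert busy blocks within the working day).
Viktor free: 09:00-10:50, 12:45-15:00 (invert busy blocks within the working day).
Imani free: 09:25-11:35, 11:55-14:10, 14:55-16:10.
Hamid ∩ Vanya: 09:20-15:40.
Hamid ∩ Vanya ∩ Sven: 09:25-12:20, 12:50-14:40.
Hamid ∩ Vanya ∩ Sven ∩ Oliver: 09:25-10:50, 12:50-14:40.
Hamid ∩ Vanya ∩ Sven ∩ Oliver ∩ Finn: 09:25-10:50, 12:50-14:40.
Hamid ∩ Vanya ∩ Sven ∩ Oliver ∩ Finn ∩ Viktor: 09:25-10:50, 12:50-14:40.
Hamid ∩ Vanya ∩ Sven ∩ Oliver ∩ Finn ∩ Viktor ∩ Imani: 09:25-10:50, 12:50-14:10.
So the common availability across everyone is 09:25-10:50, 12:50-14:10.
Summing the common windows: 85 + 80 = 165 minutes.

165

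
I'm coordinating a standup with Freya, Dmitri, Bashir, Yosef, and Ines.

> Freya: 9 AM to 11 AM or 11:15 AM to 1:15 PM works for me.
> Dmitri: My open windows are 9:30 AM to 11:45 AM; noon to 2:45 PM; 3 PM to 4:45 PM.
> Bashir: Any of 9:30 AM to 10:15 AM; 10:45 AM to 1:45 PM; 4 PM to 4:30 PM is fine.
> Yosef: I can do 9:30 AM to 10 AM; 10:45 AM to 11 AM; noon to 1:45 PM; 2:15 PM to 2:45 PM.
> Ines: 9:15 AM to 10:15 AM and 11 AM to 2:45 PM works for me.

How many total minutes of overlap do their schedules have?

Freya ∩ Dmitri: 09:30-11:00, 11:15-11:45, 12:00-13:15.
Freya ∩ Dmitri ∩ Bashir: 09:30-10:15, 10:45-11:00, 11:15-11:45, 12:00-13:15.
Freya ∩ Dmitri ∩ Bashir ∩ Yosef: 09:30-10:00, 10:45-11:00, 12:00-13:15.
Freya ∩ Dmitri ∩ Bashir ∩ Yosef ∩ Ines: 09:30-10:00, 12:00-13:15.
So the common availability across everyone is 09:30-10:00, 12:00-13:15.
Summing the common windows: 30 + 75 = 105 minutes.

105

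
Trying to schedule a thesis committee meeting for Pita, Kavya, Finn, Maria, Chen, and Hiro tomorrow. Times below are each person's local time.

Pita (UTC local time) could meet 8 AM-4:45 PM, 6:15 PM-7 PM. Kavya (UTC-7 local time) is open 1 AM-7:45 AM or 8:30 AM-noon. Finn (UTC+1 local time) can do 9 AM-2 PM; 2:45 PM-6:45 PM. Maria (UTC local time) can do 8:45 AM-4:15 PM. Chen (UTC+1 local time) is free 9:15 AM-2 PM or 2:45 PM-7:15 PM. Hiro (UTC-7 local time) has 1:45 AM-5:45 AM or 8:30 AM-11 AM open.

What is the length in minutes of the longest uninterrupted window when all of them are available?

Pita in UTC: 08:00-16:45, 18:15-19:00.
Kavya in UTC: 08:00-14:45, 15:30-19:00 (add 7h to convert from UTC-7).
Finn in UTC: 08:00-13:00, 13:45-17:45 (subtract 1h to convert from UTC+1).
Maria in UTC: 08:45-16:15.
Chen in UTC: 08:15-13:00, 13:45-18:15 (subtract 1h to convert from UTC+1).
Hiro in UTC: 08:45-12:45, 15:30-18:00 (add 7h to convert from UTC-7).
Pita ∩ Kavya: 08:00-14:45, 15:30-16:45, 18:15-19:00.
Pita ∩ Kavya ∩ Finn: 08:00-13:00, 13:45-14:45, 15:30-16:45.
Pita ∩ Kavya ∩ Finn ∩ Maria: 08:45-13:00, 13:45-14:45, 15:30-16:15.
Pita ∩ Kavya ∩ Finn ∩ Maria ∩ Chen: 08:45-13:00, 13:45-14:45, 15:30-16:15.
Pita ∩ Kavya ∩ Finn ∩ Maria ∩ Chen ∩ Hiro: 08:45-12:45, 15:30-16:15.
The longest is 08:45-12:45 at 240 minutes.

240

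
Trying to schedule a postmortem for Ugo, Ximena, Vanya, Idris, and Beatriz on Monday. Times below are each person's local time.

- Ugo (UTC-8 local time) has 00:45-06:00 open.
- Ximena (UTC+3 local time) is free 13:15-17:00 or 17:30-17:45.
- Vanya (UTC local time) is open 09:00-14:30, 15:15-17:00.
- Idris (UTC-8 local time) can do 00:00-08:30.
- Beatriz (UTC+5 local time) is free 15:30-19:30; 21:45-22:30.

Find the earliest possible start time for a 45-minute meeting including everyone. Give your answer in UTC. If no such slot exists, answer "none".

Ugo in UTC: 08:45-14:00 (add 8h to convert from UTC-8).
Ximena in UTC: 10:15-14:00, 14:30-14:45 (subtract 3h to convert from UTC+3).
Vanya in UTC: 09:00-14:30, 15:15-17:00.
Idris in UTC: 08:00-16:30 (add 8h to convert from UTC-8).
Beatriz in UTC: 10:30-14:30, 16:45-17:30 (subtract 5h to convert from UTC+5).
Ugo ∩ Ximena: 10:15-14:00.
Ugo ∩ Ximena ∩ Vanya: 10:15-14:00.
Ugo ∩ Ximena ∩ Vanya ∩ Idris: 10:15-14:00.
Ugo ∩ Ximena ∩ Vanya ∩ Idris ∩ Beatriz: 10:30-14:00.
Those are the intersection windows.
The first common window of at least 45 minutes is 10:30-14:00, so the earliest start is 10:30.

10:30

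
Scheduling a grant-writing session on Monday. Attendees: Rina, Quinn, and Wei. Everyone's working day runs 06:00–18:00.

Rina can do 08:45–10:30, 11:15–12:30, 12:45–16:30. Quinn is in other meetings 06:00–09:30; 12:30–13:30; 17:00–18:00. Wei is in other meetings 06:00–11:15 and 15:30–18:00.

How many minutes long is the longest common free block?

Rina free: 08:45-10:30, 11:15-12:30, 12:45-16:30.
Quinn free: 09:30-12:30, 13:30-17:00 (invert busy blocks within the working day).
Wei free: 11:15-15:30 (invert busy blocks within the working day).
Rina ∩ Quinn: 09:30-10:30, 11:15-12:30, 13:30-16:30.
Rina ∩ Quinn ∩ Wei: 11:15-12:30, 13:30-15:30.
The longest is 13:30-15:30 at 120 minutes.

120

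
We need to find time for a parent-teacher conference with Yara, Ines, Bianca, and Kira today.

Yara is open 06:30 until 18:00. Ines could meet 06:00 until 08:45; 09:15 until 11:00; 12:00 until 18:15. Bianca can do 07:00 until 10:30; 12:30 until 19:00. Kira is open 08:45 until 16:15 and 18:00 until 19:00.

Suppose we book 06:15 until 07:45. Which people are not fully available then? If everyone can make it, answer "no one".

Yara: not fully free for 06:15-07:45. Ines: free for 06:15-07:45. Bianca: not fully free for 06:15-07:45. Kira: not fully free for 06:15-07:45.

Bianca, Kira, Yara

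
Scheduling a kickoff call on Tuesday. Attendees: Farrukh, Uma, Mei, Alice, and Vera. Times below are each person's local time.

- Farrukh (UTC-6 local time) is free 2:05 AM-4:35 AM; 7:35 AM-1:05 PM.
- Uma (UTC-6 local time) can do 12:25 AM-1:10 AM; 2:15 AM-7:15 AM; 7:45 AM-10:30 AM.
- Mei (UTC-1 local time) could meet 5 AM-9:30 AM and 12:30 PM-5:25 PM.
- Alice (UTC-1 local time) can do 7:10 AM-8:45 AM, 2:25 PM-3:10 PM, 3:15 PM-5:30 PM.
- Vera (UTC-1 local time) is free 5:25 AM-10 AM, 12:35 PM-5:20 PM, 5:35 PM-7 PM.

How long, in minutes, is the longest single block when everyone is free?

90

Farrukh in UTC: 08:05-10:35, 13:35-19:05 (add 6h to convert from UTC-6).
Uma in UTC: 06:25-07:10, 08:15-13:15, 13:45-16:30 (add 6h to convert from UTC-6).
Mei in UTC: 06:00-10:30, 13:30-18:25 (add 1h to convert from UTC-1).
Alice in UTC: 08:10-09:45, 15:25-16:10, 16:15-18:30 (add 1h to convert from UTC-1).
Vera in UTC: 06:25-11:00, 13:35-18:20, 18:35-20:00 (add 1h to convert from UTC-1).
Farrukh ∩ Uma: 08:15-10:35, 13:45-16:30.
Farrukh ∩ Uma ∩ Mei: 08:15-10:30, 13:45-16:30.
Farrukh ∩ Uma ∩ Mei ∩ Alice: 08:15-09:45, 15:25-16:10, 16:15-16:30.
Farrukh ∩ Uma ∩ Mei ∩ Alice ∩ Vera: 08:15-09:45, 15:25-16:10, 16:15-16:30.
The longest is 08:15-09:45 at 90 minutes.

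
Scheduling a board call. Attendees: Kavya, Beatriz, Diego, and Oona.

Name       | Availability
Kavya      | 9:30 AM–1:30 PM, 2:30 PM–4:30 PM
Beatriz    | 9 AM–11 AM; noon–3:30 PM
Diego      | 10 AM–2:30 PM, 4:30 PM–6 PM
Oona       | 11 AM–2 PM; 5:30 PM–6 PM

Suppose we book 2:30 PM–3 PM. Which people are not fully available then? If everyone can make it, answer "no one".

Kavya: free for 14:30-15:00. Beatriz: free for 14:30-15:00. Diego: not fully free for 14:30-15:00. Oona: not fully free for 14:30-15:00.

Diego, Oona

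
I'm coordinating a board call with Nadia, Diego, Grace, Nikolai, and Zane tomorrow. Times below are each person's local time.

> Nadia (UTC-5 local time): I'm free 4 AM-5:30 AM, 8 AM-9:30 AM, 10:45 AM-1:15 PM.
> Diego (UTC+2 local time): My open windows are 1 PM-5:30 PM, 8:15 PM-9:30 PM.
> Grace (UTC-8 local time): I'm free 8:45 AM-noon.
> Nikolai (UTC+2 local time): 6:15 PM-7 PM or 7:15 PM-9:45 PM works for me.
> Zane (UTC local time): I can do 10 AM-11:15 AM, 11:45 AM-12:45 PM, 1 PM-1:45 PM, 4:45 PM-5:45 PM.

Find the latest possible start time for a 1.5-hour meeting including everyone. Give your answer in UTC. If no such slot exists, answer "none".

none

Nadia in UTC: 09:00-10:30, 13:00-14:30, 15:45-18:15 (add 5h to convert from UTC-5).
Diego in UTC: 11:00-15:30, 18:15-19:30 (subtract 2h to convert from UTC+2).
Grace in UTC: 16:45-20:00 (add 8h to convert from UTC-8).
Nikolai in UTC: 16:15-17:00, 17:15-19:45 (subtract 2h to convert from UTC+2).
Zane in UTC: 10:00-11:15, 11:45-12:45, 13:00-13:45, 16:45-17:45.
Nadia ∩ Diego: 13:00-14:30.
Nadia ∩ Diego ∩ Grace: ∅.
Nadia ∩ Diego ∩ Grace ∩ Nikolai: ∅.
Nadia ∩ Diego ∩ Grace ∩ Nikolai ∩ Zane: ∅.
There is no time when everyone is free.
No common window is at least 90 minutes long.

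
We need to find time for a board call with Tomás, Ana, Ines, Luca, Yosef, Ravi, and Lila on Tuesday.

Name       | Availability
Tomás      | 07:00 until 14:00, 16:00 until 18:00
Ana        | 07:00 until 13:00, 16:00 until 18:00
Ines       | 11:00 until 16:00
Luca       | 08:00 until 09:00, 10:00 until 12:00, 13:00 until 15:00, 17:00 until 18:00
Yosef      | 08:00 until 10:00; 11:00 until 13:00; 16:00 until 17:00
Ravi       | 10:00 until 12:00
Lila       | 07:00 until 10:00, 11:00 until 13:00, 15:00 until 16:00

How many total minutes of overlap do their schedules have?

60

Tomás ∩ Ana: 07:00-13:00, 16:00-18:00.
Tomás ∩ Ana ∩ Ines: 11:00-13:00.
Tomás ∩ Ana ∩ Ines ∩ Luca: 11:00-12:00.
Tomás ∩ Ana ∩ Ines ∩ Luca ∩ Yosef: 11:00-12:00.
Tomás ∩ Ana ∩ Ines ∩ Luca ∩ Yosef ∩ Ravi: 11:00-12:00.
Tomás ∩ Ana ∩ Ines ∩ Luca ∩ Yosef ∩ Ravi ∩ Lila: 11:00-12:00.
That's a single block of 60 minutes.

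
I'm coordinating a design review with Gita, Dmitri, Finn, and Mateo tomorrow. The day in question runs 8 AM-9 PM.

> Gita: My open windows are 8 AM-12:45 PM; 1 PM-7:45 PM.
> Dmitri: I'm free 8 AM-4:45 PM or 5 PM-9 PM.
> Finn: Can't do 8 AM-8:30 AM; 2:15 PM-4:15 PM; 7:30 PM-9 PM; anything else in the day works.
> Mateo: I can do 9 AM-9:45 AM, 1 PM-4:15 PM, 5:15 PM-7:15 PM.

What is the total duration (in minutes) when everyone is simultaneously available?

Gita free: 08:00-12:45, 13:00-19:45.
Dmitri free: 08:00-16:45, 17:00-21:00.
Finn free: 08:30-14:15, 16:15-19:30 (invert busy blocks within the working day).
Mateo free: 09:00-09:45, 13:00-16:15, 17:15-19:15.
Gita ∩ Dmitri: 08:00-12:45, 13:00-16:45, 17:00-19:45.
Gita ∩ Dmitri ∩ Finn: 08:30-12:45, 13:00-14:15, 16:15-16:45, 17:00-19:30.
Gita ∩ Dmitri ∩ Finn ∩ Mateo: 09:00-09:45, 13:00-14:15, 17:15-19:15.
So the common availability across everyone is 09:00-09:45, 13:00-14:15, 17:15-19:15.
Summing the common windows: 45 + 75 + 120 = 240 minutes.

240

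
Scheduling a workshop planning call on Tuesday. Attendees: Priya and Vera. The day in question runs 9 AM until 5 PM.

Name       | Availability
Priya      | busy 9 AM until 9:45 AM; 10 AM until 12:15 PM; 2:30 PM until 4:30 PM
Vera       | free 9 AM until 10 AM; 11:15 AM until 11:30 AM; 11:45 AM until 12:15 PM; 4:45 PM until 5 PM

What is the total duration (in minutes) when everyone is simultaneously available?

30

Priya free: 09:45-10:00, 12:15-14:30, 16:30-17:00 (invert busy blocks within the working day).
Vera free: 09:00-10:00, 11:15-11:30, 11:45-12:15, 16:45-17:00.
Priya ∩ Vera: 09:45-10:00, 16:45-17:00.
Summing the common windows: 15 + 15 = 30 minutes.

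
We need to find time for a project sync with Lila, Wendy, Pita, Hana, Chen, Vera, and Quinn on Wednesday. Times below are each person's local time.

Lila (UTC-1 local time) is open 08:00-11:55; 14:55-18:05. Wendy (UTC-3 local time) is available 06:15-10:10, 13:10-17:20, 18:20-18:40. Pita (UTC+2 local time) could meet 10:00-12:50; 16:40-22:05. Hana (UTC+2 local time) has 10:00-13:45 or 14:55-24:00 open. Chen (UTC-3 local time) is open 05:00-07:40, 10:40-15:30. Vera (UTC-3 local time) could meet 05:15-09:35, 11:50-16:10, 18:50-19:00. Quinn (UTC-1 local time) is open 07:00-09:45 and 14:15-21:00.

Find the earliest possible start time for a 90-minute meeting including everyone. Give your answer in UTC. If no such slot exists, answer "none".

16:10

Lila in UTC: 09:00-12:55, 15:55-19:05 (add 1h to convert from UTC-1).
Wendy in UTC: 09:15-13:10, 16:10-20:20, 21:20-21:40 (add 3h to convert from UTC-3).
Pita in UTC: 08:00-10:50, 14:40-20:05 (subtract 2h to convert from UTC+2).
Hana in UTC: 08:00-11:45, 12:55-22:00 (subtract 2h to convert from UTC+2).
Chen in UTC: 08:00-10:40, 13:40-18:30 (add 3h to convert from UTC-3).
Vera in UTC: 08:15-12:35, 14:50-19:10, 21:50-22:00 (add 3h to convert from UTC-3).
Quinn in UTC: 08:00-10:45, 15:15-22:00 (add 1h to convert from UTC-1).
Lila ∩ Wendy: 09:15-12:55, 16:10-19:05.
Lila ∩ Wendy ∩ Pita: 09:15-10:50, 16:10-19:05.
Lila ∩ Wendy ∩ Pita ∩ Hana: 09:15-10:50, 16:10-19:05.
Lila ∩ Wendy ∩ Pita ∩ Hana ∩ Chen: 09:15-10:40, 16:10-18:30.
Lila ∩ Wendy ∩ Pita ∩ Hana ∩ Chen ∩ Vera: 09:15-10:40, 16:10-18:30.
Lila ∩ Wendy ∩ Pita ∩ Hana ∩ Chen ∩ Vera ∩ Quinn: 09:15-10:40, 16:10-18:30.
Those are the intersection windows.
The first common window of at least 90 minutes is 16:10-18:30, so the earliest start is 16:10.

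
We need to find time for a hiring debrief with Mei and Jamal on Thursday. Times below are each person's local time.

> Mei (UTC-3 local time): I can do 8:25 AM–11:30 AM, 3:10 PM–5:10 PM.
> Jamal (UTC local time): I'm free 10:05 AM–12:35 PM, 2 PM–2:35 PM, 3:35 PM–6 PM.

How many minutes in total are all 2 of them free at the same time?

Mei in UTC: 11:25-14:30, 18:10-20:10 (add 3h to convert from UTC-3).
Jamal in UTC: 10:05-12:35, 14:00-14:35, 15:35-18:00.
Mei ∩ Jamal: 11:25-12:35, 14:00-14:30.
Summing the common windows: 70 + 30 = 100 minutes.

100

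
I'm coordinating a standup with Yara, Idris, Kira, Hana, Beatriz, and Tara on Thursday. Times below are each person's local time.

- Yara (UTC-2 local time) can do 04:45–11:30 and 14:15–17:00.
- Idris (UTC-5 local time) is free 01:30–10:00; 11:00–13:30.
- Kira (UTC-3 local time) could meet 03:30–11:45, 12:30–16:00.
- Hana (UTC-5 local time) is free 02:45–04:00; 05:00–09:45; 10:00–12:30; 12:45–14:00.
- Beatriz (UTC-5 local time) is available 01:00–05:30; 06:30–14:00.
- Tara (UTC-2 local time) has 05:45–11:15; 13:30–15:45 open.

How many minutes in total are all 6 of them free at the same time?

285

Yara in UTC: 06:45-13:30, 16:15-19:00 (add 2h to convert from UTC-2).
Idris in UTC: 06:30-15:00, 16:00-18:30 (add 5h to convert from UTC-5).
Kira in UTC: 06:30-14:45, 15:30-19:00 (add 3h to convert from UTC-3).
Hana in UTC: 07:45-09:00, 10:00-14:45, 15:00-17:30, 17:45-19:00 (add 5h to convert from UTC-5).
Beatriz in UTC: 06:00-10:30, 11:30-19:00 (add 5h to convert from UTC-5).
Tara in UTC: 07:45-13:15, 15:30-17:45 (add 2h to convert from UTC-2).
Yara ∩ Idris: 06:45-13:30, 16:15-18:30.
Yara ∩ Idris ∩ Kira: 06:45-13:30, 16:15-18:30.
Yara ∩ Idris ∩ Kira ∩ Hana: 07:45-09:00, 10:00-13:30, 16:15-17:30, 17:45-18:30.
Yara ∩ Idris ∩ Kira ∩ Hana ∩ Beatriz: 07:45-09:00, 10:00-10:30, 11:30-13:30, 16:15-17:30, 17:45-18:30.
Yara ∩ Idris ∩ Kira ∩ Hana ∩ Beatriz ∩ Tara: 07:45-09:00, 10:00-10:30, 11:30-13:15, 16:15-17:30.
Those are the intersection windows.
Summing the common windows: 75 + 30 + 105 + 75 = 285 minutes.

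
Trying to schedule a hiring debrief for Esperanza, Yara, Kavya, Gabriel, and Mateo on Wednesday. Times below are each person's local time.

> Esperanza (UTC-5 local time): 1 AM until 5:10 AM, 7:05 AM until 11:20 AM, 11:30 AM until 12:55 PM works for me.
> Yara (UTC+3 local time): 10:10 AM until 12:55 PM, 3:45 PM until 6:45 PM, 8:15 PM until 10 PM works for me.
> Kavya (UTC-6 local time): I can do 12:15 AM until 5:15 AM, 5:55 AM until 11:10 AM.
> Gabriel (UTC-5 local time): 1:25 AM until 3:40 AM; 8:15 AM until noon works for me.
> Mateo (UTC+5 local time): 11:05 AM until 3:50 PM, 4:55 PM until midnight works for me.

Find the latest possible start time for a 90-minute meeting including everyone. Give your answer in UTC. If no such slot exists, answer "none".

14:15

Esperanza in UTC: 06:00-10:10, 12:05-16:20, 16:30-17:55 (add 5h to convert from UTC-5).
Yara in UTC: 07:10-09:55, 12:45-15:45, 17:15-19:00 (subtract 3h to convert from UTC+3).
Kavya in UTC: 06:15-11:15, 11:55-17:10 (add 6h to convert from UTC-6).
Gabriel in UTC: 06:25-08:40, 13:15-17:00 (add 5h to convert from UTC-5).
Mateo in UTC: 06:05-10:50, 11:55-19:00 (subtract 5h to convert from UTC+5).
Esperanza ∩ Yara: 07:10-09:55, 12:45-15:45, 17:15-17:55.
Esperanza ∩ Yara ∩ Kavya: 07:10-09:55, 12:45-15:45.
Esperanza ∩ Yara ∩ Kavya ∩ Gabriel: 07:10-08:40, 13:15-15:45.
Esperanza ∩ Yara ∩ Kavya ∩ Gabriel ∩ Mateo: 07:10-08:40, 13:15-15:45.
The last common window of at least 90 minutes is 13:15-15:45; a 90-minute meeting can start as late as 14:15 and still end by 15:45.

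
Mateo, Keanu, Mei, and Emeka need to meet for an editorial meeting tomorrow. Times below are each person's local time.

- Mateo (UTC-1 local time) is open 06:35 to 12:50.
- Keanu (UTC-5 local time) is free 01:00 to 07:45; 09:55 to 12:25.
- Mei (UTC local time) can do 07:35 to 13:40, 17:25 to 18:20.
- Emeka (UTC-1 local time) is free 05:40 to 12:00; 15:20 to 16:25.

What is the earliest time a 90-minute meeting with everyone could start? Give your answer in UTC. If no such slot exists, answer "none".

Mateo in UTC: 07:35-13:50 (add 1h to convert from UTC-1).
Keanu in UTC: 06:00-12:45, 14:55-17:25 (add 5h to convert from UTC-5).
Mei in UTC: 07:35-13:40, 17:25-18:20.
Emeka in UTC: 06:40-13:00, 16:20-17:25 (add 1h to convert from UTC-1).
Mateo ∩ Keanu: 07:35-12:45.
Mateo ∩ Keanu ∩ Mei: 07:35-12:45.
Mateo ∩ Keanu ∩ Mei ∩ Emeka: 07:35-12:45.
So the common availability across everyone is 07:35-12:45.
The first common window of at least 90 minutes is 07:35-12:45, so the earliest start is 07:35.

07:35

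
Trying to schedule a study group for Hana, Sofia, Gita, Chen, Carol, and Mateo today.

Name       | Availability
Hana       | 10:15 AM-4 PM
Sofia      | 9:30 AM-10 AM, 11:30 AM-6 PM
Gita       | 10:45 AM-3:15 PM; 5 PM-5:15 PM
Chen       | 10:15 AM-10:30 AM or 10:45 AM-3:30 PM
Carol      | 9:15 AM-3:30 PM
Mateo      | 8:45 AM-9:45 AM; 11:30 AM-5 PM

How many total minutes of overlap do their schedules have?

Hana ∩ Sofia: 11:30-16:00.
Hana ∩ Sofia ∩ Gita: 11:30-15:15.
Hana ∩ Sofia ∩ Gita ∩ Chen: 11:30-15:15.
Hana ∩ Sofia ∩ Gita ∩ Chen ∩ Carol: 11:30-15:15.
Hana ∩ Sofia ∩ Gita ∩ Chen ∩ Carol ∩ Mateo: 11:30-15:15.
Those are the intersection windows.
That's a single block of 225 minutes.

225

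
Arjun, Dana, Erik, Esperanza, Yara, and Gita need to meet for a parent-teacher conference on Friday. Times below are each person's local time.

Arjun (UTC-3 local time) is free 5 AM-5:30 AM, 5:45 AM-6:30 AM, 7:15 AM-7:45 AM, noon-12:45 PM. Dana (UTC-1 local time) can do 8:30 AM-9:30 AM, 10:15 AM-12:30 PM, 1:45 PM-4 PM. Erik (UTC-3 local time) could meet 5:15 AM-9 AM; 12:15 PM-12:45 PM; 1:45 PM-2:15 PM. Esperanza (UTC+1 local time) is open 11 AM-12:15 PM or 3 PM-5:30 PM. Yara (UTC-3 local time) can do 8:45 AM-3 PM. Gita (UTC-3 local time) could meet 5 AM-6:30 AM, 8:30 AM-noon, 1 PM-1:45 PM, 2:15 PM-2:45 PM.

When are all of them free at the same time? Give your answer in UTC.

Arjun in UTC: 08:00-08:30, 08:45-09:30, 10:15-10:45, 15:00-15:45 (add 3h to convert from UTC-3).
Dana in UTC: 09:30-10:30, 11:15-13:30, 14:45-17:00 (add 1h to convert from UTC-1).
Erik in UTC: 08:15-12:00, 15:15-15:45, 16:45-17:15 (add 3h to convert from UTC-3).
Esperanza in UTC: 10:00-11:15, 14:00-16:30 (subtract 1h to convert from UTC+1).
Yara in UTC: 11:45-18:00 (add 3h to convert from UTC-3).
Gita in UTC: 08:00-09:30, 11:30-15:00, 16:00-16:45, 17:15-17:45 (add 3h to convert from UTC-3).
Arjun ∩ Dana: 10:15-10:30, 15:00-15:45.
Arjun ∩ Dana ∩ Erik: 10:15-10:30, 15:15-15:45.
Arjun ∩ Dana ∩ Erik ∩ Esperanza: 10:15-10:30, 15:15-15:45.
Arjun ∩ Dana ∩ Erik ∩ Esperanza ∩ Yara: 15:15-15:45.
Arjun ∩ Dana ∩ Erik ∩ Esperanza ∩ Yara ∩ Gita: ∅.
There is no time when everyone is free.

none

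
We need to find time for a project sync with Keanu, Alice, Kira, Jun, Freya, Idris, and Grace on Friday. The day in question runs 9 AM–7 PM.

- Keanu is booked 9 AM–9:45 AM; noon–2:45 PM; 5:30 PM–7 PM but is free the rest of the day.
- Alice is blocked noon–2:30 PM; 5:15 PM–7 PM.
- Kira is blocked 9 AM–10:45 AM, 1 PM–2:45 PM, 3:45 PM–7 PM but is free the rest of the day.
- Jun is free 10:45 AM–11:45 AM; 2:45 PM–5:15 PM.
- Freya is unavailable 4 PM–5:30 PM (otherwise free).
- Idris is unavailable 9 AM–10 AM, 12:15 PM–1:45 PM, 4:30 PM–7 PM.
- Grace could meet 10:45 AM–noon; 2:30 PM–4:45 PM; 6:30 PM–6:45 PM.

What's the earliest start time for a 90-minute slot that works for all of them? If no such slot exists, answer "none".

none

Keanu free: 09:45-12:00, 14:45-17:30 (invert busy blocks within the working day).
Alice free: 09:00-12:00, 14:30-17:15 (invert busy blocks within the working day).
Kira free: 10:45-13:00, 14:45-15:45 (invert busy blocks within the working day).
Jun free: 10:45-11:45, 14:45-17:15.
Freya free: 09:00-16:00, 17:30-19:00 (invert busy blocks within the working day).
Idris free: 10:00-12:15, 13:45-16:30 (invert busy blocks within the working day).
Grace free: 10:45-12:00, 14:30-16:45, 18:30-18:45.
Keanu ∩ Alice: 09:45-12:00, 14:45-17:15.
Keanu ∩ Alice ∩ Kira: 10:45-12:00, 14:45-15:45.
Keanu ∩ Alice ∩ Kira ∩ Jun: 10:45-11:45, 14:45-15:45.
Keanu ∩ Alice ∩ Kira ∩ Jun ∩ Freya: 10:45-11:45, 14:45-15:45.
Keanu ∩ Alice ∩ Kira ∩ Jun ∩ Freya ∩ Idris: 10:45-11:45, 14:45-15:45.
Keanu ∩ Alice ∩ Kira ∩ Jun ∩ Freya ∩ Idris ∩ Grace: 10:45-11:45, 14:45-15:45.
No common window is at least 90 minutes long.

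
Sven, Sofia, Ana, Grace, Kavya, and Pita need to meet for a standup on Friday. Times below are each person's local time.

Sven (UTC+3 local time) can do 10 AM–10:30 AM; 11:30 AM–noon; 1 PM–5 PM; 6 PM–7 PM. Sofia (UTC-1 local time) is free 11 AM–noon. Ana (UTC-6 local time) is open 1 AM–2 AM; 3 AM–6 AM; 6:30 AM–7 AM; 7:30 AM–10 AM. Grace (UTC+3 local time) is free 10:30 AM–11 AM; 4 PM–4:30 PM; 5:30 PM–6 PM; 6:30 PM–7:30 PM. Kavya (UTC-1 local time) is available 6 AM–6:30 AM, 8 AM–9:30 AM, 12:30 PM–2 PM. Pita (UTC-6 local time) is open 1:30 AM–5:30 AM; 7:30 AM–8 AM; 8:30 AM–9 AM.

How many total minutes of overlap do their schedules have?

0

Sven in UTC: 07:00-07:30, 08:30-09:00, 10:00-14:00, 15:00-16:00 (subtract 3h to convert from UTC+3).
Sofia in UTC: 12:00-13:00 (add 1h to convert from UTC-1).
Ana in UTC: 07:00-08:00, 09:00-12:00, 12:30-13:00, 13:30-16:00 (add 6h to convert from UTC-6).
Grace in UTC: 07:30-08:00, 13:00-13:30, 14:30-15:00, 15:30-16:30 (subtract 3h to convert from UTC+3).
Kavya in UTC: 07:00-07:30, 09:00-10:30, 13:30-15:00 (add 1h to convert from UTC-1).
Pita in UTC: 07:30-11:30, 13:30-14:00, 14:30-15:00 (add 6h to convert from UTC-6).
Sven ∩ Sofia: 12:00-13:00.
Sven ∩ Sofia ∩ Ana: 12:30-13:00.
Sven ∩ Sofia ∩ Ana ∩ Grace: ∅.
Sven ∩ Sofia ∩ Ana ∩ Grace ∩ Kavya: ∅.
Sven ∩ Sofia ∩ Ana ∩ Grace ∩ Kavya ∩ Pita: ∅.
There is no time when everyone is free.
There is no common window, so the total is 0 minutes.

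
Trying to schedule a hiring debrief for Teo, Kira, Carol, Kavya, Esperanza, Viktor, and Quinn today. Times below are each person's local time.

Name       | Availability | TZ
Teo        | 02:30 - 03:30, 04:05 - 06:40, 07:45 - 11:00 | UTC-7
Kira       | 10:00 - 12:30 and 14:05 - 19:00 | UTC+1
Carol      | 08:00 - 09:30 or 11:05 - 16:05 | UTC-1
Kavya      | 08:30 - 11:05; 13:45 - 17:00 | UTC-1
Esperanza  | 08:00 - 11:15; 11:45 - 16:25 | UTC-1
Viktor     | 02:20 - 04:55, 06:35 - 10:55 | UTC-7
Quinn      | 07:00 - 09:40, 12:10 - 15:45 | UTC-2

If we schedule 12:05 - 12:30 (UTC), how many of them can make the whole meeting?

Teo in UTC: 09:30-10:30, 11:05-13:40, 14:45-18:00 (add 7h to convert from UTC-7).
Kira in UTC: 09:00-11:30, 13:05-18:00 (subtract 1h to convert from UTC+1).
Carol in UTC: 09:00-10:30, 12:05-17:05 (add 1h to convert from UTC-1).
Kavya in UTC: 09:30-12:05, 14:45-18:00 (add 1h to convert from UTC-1).
Esperanza in UTC: 09:00-12:15, 12:45-17:25 (add 1h to convert from UTC-1).
Viktor in UTC: 09:20-11:55, 13:35-17:55 (add 7h to convert from UTC-7).
Quinn in UTC: 09:00-11:40, 14:10-17:45 (add 2h to convert from UTC-2).
Teo and Carol can make the full 12:05-12:30 slot — that's 2.

2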